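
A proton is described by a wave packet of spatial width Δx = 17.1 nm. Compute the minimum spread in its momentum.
3.084 × 10^-27 kg·m/s

For a wave packet, the spatial width Δx and momentum spread Δp are related by the uncertainty principle:
ΔxΔp ≥ ℏ/2

The minimum momentum spread is:
Δp_min = ℏ/(2Δx)
Δp_min = (1.055e-34 J·s) / (2 × 1.710e-08 m)
Δp_min = 3.084e-27 kg·m/s

A wave packet cannot have both a well-defined position and well-defined momentum.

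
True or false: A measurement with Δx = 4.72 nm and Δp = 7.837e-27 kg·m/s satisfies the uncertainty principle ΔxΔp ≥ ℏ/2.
No, it violates the uncertainty principle (impossible measurement).

Calculate the product ΔxΔp:
ΔxΔp = (4.720e-09 m) × (7.837e-27 kg·m/s)
ΔxΔp = 3.699e-35 J·s

Compare to the minimum allowed value ℏ/2:
ℏ/2 = 5.273e-35 J·s

Since ΔxΔp = 3.699e-35 J·s < 5.273e-35 J·s = ℏ/2,
the measurement violates the uncertainty principle.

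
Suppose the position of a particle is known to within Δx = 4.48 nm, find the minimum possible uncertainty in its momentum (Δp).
1.177 × 10^-26 kg·m/s

Using the Heisenberg uncertainty principle:
ΔxΔp ≥ ℏ/2

The minimum uncertainty in momentum is:
Δp_min = ℏ/(2Δx)
Δp_min = (1.055e-34 J·s) / (2 × 4.480e-09 m)
Δp_min = 1.177e-26 kg·m/s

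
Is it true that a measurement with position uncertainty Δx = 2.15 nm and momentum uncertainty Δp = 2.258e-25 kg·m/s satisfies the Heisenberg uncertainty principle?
Yes, it satisfies the uncertainty principle.

Calculate the product ΔxΔp:
ΔxΔp = (2.150e-09 m) × (2.258e-25 kg·m/s)
ΔxΔp = 4.855e-34 J·s

Compare to the minimum allowed value ℏ/2:
ℏ/2 = 5.273e-35 J·s

Since ΔxΔp = 4.855e-34 J·s ≥ 5.273e-35 J·s = ℏ/2,
the measurement satisfies the uncertainty principle.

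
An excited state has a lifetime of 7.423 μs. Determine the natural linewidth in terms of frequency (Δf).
10.720 kHz

Using the energy-time uncertainty principle and E = hf:
ΔEΔt ≥ ℏ/2
hΔf·Δt ≥ ℏ/2

The minimum frequency uncertainty is:
Δf = ℏ/(2hτ) = 1/(4πτ)
Δf = 1/(4π × 7.423e-06 s)
Δf = 1.072e+04 Hz = 10.720 kHz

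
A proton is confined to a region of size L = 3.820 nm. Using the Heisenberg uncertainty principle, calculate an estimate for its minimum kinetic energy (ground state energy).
355.490 neV

Using the uncertainty principle to estimate ground state energy:

1. The position uncertainty is approximately the confinement size:
   Δx ≈ L = 3.820e-09 m

2. From ΔxΔp ≥ ℏ/2, the minimum momentum uncertainty is:
   Δp ≈ ℏ/(2L) = 1.380e-26 kg·m/s

3. The kinetic energy is approximately:
   KE ≈ (Δp)²/(2m) = (1.380e-26)²/(2 × 1.673e-27 kg)
   KE ≈ 5.696e-26 J = 355.490 neV

This is an order-of-magnitude estimate of the ground state energy.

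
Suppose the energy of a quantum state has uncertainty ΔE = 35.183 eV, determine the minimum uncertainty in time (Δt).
9.354 as

Using the energy-time uncertainty principle:
ΔEΔt ≥ ℏ/2

The minimum uncertainty in time is:
Δt_min = ℏ/(2ΔE)
Δt_min = (1.055e-34 J·s) / (2 × 5.637e-18 J)
Δt_min = 9.354e-18 s = 9.354 as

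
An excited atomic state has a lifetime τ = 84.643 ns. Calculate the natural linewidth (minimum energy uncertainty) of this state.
3.888 neV

Using the energy-time uncertainty principle:
ΔEΔt ≥ ℏ/2

The lifetime τ represents the time uncertainty Δt.
The natural linewidth (minimum energy uncertainty) is:

ΔE = ℏ/(2τ)
ΔE = (1.055e-34 J·s) / (2 × 8.464e-08 s)
ΔE = 6.230e-28 J = 3.888 neV

This natural linewidth limits the precision of spectroscopic measurements.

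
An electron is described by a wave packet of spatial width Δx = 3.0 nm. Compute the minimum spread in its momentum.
1.758 × 10^-26 kg·m/s

For a wave packet, the spatial width Δx and momentum spread Δp are related by the uncertainty principle:
ΔxΔp ≥ ℏ/2

The minimum momentum spread is:
Δp_min = ℏ/(2Δx)
Δp_min = (1.055e-34 J·s) / (2 × 3.000e-09 m)
Δp_min = 1.758e-26 kg·m/s

A wave packet cannot have both a well-defined position and well-defined momentum.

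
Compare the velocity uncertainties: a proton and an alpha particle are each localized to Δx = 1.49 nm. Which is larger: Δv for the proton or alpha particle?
The proton has the larger minimum velocity uncertainty, by a ratio of 4.0.

For both particles, Δp_min = ℏ/(2Δx) = 3.539e-26 kg·m/s (same for both).

The velocity uncertainty is Δv = Δp/m:
- proton: Δv = 3.539e-26 / 1.673e-27 = 2.116e+01 m/s = 21.157 m/s
- alpha particle: Δv = 3.539e-26 / 6.645e-27 = 5.326e+00 m/s = 5.326 m/s

Ratio: 2.116e+01 / 5.326e+00 = 4.0

The lighter particle has larger velocity uncertainty because Δv ∝ 1/m.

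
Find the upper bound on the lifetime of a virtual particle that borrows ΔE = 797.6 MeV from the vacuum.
4.126 × 10^-25 s

Using the energy-time uncertainty principle:
ΔEΔt ≥ ℏ/2

For a virtual particle borrowing energy ΔE, the maximum lifetime is:
Δt_max = ℏ/(2ΔE)

Converting energy:
ΔE = 797.6 MeV = 1.278e-10 J

Δt_max = (1.055e-34 J·s) / (2 × 1.278e-10 J)
Δt_max = 4.126e-25 s = 4.126 × 10^-25 s

Virtual particles with higher borrowed energy exist for shorter times.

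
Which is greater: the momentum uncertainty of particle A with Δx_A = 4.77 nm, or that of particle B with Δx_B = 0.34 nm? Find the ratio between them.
Particle B has the larger minimum momentum uncertainty, by a factor of 14.03.

For each particle, the minimum momentum uncertainty is Δp_min = ℏ/(2Δx):

Particle A: Δp_A = ℏ/(2×4.770e-09 m) = 1.105e-26 kg·m/s
Particle B: Δp_B = ℏ/(2×3.400e-10 m) = 1.551e-25 kg·m/s

Ratio: Δp_B/Δp_A = 14.03

Since Δp_min ∝ 1/Δx, the particle with smaller position uncertainty (B) has larger momentum uncertainty.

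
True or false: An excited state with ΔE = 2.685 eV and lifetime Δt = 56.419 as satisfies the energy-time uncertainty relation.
No, it violates the uncertainty relation.

Calculate the product ΔEΔt:
ΔE = 2.685 eV = 4.302e-19 J
ΔEΔt = (4.302e-19 J) × (5.642e-17 s)
ΔEΔt = 2.427e-35 J·s

Compare to the minimum allowed value ℏ/2:
ℏ/2 = 5.273e-35 J·s

Since ΔEΔt = 2.427e-35 J·s < 5.273e-35 J·s = ℏ/2,
this violates the uncertainty relation.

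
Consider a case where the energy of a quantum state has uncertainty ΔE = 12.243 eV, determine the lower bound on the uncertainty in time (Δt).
26.881 as

Using the energy-time uncertainty principle:
ΔEΔt ≥ ℏ/2

The minimum uncertainty in time is:
Δt_min = ℏ/(2ΔE)
Δt_min = (1.055e-34 J·s) / (2 × 1.962e-18 J)
Δt_min = 2.688e-17 s = 26.881 as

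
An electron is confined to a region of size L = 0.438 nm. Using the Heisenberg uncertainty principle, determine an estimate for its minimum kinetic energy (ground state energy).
49.649 meV

Using the uncertainty principle to estimate ground state energy:

1. The position uncertainty is approximately the confinement size:
   Δx ≈ L = 4.380e-10 m

2. From ΔxΔp ≥ ℏ/2, the minimum momentum uncertainty is:
   Δp ≈ ℏ/(2L) = 1.204e-25 kg·m/s

3. The kinetic energy is approximately:
   KE ≈ (Δp)²/(2m) = (1.204e-25)²/(2 × 9.109e-31 kg)
   KE ≈ 7.955e-21 J = 49.649 meV

This is an order-of-magnitude estimate of the ground state energy.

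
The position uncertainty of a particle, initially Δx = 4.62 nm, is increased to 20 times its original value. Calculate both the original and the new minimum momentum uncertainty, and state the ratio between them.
Original Δp_min = 1.141 × 10^-26 kg·m/s; new Δp'_min = 5.707 × 10^-28 kg·m/s; ratio Δp'_min/Δp_min = 1/20.

From the uncertainty principle ΔxΔp ≥ ℏ/2, the minimum momentum uncertainty is Δp_min = ℏ/(2Δx).

Original (Δx = 4.62 nm = 4.620e-09 m):
Δp_min = (1.055e-34 J·s)/(2 × 4.620e-09 m) = 1.141e-26 kg·m/s

When Δx → 20Δx:
Δp'_min = ℏ/(2 × 20Δx) = (1/20) × ℏ/(2Δx) = (1/20) × Δp_min
Δp'_min = 1/20 × 1.141e-26 kg·m/s = 5.707e-28 kg·m/s

Since Δp_min ∝ 1/Δx, when Δx is increased to 20 times its original value, Δp_min decreases to 1/20 of its original value.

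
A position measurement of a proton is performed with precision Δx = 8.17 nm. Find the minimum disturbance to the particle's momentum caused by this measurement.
6.454 × 10^-27 kg·m/s

The uncertainty principle implies that measuring position disturbs momentum:
ΔxΔp ≥ ℏ/2

When we measure position with precision Δx, we necessarily introduce a momentum uncertainty:
Δp ≥ ℏ/(2Δx)
Δp_min = (1.055e-34 J·s) / (2 × 8.170e-09 m)
Δp_min = 6.454e-27 kg·m/s

The more precisely we measure position, the greater the momentum disturbance.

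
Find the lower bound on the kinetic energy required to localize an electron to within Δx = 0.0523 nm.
3.482 eV

Localizing a particle requires giving it sufficient momentum uncertainty:

1. From uncertainty principle: Δp ≥ ℏ/(2Δx)
   Δp_min = (1.055e-34 J·s) / (2 × 5.230e-11 m)
   Δp_min = 1.008e-24 kg·m/s

2. This momentum uncertainty corresponds to kinetic energy:
   KE ≈ (Δp)²/(2m) = (1.008e-24)²/(2 × 9.109e-31 kg)
   KE = 5.579e-19 J = 3.482 eV

Tighter localization requires more energy.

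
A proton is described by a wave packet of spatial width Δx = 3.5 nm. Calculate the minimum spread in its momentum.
1.507 × 10^-26 kg·m/s

For a wave packet, the spatial width Δx and momentum spread Δp are related by the uncertainty principle:
ΔxΔp ≥ ℏ/2

The minimum momentum spread is:
Δp_min = ℏ/(2Δx)
Δp_min = (1.055e-34 J·s) / (2 × 3.500e-09 m)
Δp_min = 1.507e-26 kg·m/s

A wave packet cannot have both a well-defined position and well-defined momentum.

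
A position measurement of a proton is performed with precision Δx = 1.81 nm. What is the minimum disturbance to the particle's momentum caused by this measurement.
2.913 × 10^-26 kg·m/s

The uncertainty principle implies that measuring position disturbs momentum:
ΔxΔp ≥ ℏ/2

When we measure position with precision Δx, we necessarily introduce a momentum uncertainty:
Δp ≥ ℏ/(2Δx)
Δp_min = (1.055e-34 J·s) / (2 × 1.810e-09 m)
Δp_min = 2.913e-26 kg·m/s

The more precisely we measure position, the greater the momentum disturbance.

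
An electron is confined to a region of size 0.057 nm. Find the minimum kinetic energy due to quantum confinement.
2.932 eV

Using the uncertainty principle:

1. Position uncertainty: Δx ≈ 5.700e-11 m
2. Minimum momentum uncertainty: Δp = ℏ/(2Δx) = 9.251e-25 kg·m/s
3. Minimum kinetic energy:
   KE = (Δp)²/(2m) = (9.251e-25)²/(2 × 9.109e-31 kg)
   KE = 4.697e-19 J = 2.932 eV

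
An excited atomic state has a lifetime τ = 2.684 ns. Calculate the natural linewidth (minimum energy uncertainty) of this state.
122.618 neV

Using the energy-time uncertainty principle:
ΔEΔt ≥ ℏ/2

The lifetime τ represents the time uncertainty Δt.
The natural linewidth (minimum energy uncertainty) is:

ΔE = ℏ/(2τ)
ΔE = (1.055e-34 J·s) / (2 × 2.684e-09 s)
ΔE = 1.965e-26 J = 122.618 neV

This natural linewidth limits the precision of spectroscopic measurements.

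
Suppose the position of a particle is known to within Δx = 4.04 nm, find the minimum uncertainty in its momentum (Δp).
1.305 × 10^-26 kg·m/s

Using the Heisenberg uncertainty principle:
ΔxΔp ≥ ℏ/2

The minimum uncertainty in momentum is:
Δp_min = ℏ/(2Δx)
Δp_min = (1.055e-34 J·s) / (2 × 4.040e-09 m)
Δp_min = 1.305e-26 kg·m/s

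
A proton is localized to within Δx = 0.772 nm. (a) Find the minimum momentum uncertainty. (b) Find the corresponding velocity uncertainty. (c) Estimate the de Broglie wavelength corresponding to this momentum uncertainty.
(a) Δp_min = 6.830 × 10^-26 kg·m/s
(b) Δv_min = 40.835 m/s
(c) λ_dB = 9.701 nm

Step-by-step:

(a) From the uncertainty principle:
Δp_min = ℏ/(2Δx) = (1.055e-34 J·s)/(2 × 7.720e-10 m) = 6.830e-26 kg·m/s

(b) The velocity uncertainty:
Δv = Δp/m = (6.830e-26 kg·m/s)/(1.673e-27 kg) = 4.083e+01 m/s = 40.835 m/s

(c) The de Broglie wavelength for this momentum:
λ = h/p = (6.626e-34 J·s)/(6.830e-26 kg·m/s) = 9.701e-09 m = 9.701 nm

Note: The de Broglie wavelength is comparable to the localization size, as expected from wave-particle duality.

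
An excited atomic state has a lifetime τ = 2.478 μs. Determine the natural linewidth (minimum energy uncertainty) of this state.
132.811 peV

Using the energy-time uncertainty principle:
ΔEΔt ≥ ℏ/2

The lifetime τ represents the time uncertainty Δt.
The natural linewidth (minimum energy uncertainty) is:

ΔE = ℏ/(2τ)
ΔE = (1.055e-34 J·s) / (2 × 2.478e-06 s)
ΔE = 2.128e-29 J = 132.811 peV

This natural linewidth limits the precision of spectroscopic measurements.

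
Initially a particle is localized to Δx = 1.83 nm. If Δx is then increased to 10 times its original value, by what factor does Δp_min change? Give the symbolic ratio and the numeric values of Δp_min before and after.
Original Δp_min = 2.881 × 10^-26 kg·m/s; new Δp'_min = 2.881 × 10^-27 kg·m/s; ratio Δp'_min/Δp_min = 1/10.

From the uncertainty principle ΔxΔp ≥ ℏ/2, the minimum momentum uncertainty is Δp_min = ℏ/(2Δx).

Original (Δx = 1.83 nm = 1.830e-09 m):
Δp_min = (1.055e-34 J·s)/(2 × 1.830e-09 m) = 2.881e-26 kg·m/s

When Δx → 10Δx:
Δp'_min = ℏ/(2 × 10Δx) = (1/10) × ℏ/(2Δx) = (1/10) × Δp_min
Δp'_min = 1/10 × 2.881e-26 kg·m/s = 2.881e-27 kg·m/s

Since Δp_min ∝ 1/Δx, when Δx is increased to 10 times its original value, Δp_min decreases to 1/10 of its original value.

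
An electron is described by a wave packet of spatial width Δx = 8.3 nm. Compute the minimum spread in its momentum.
6.353 × 10^-27 kg·m/s

For a wave packet, the spatial width Δx and momentum spread Δp are related by the uncertainty principle:
ΔxΔp ≥ ℏ/2

The minimum momentum spread is:
Δp_min = ℏ/(2Δx)
Δp_min = (1.055e-34 J·s) / (2 × 8.300e-09 m)
Δp_min = 6.353e-27 kg·m/s

A wave packet cannot have both a well-defined position and well-defined momentum.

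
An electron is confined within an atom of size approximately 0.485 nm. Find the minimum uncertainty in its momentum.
1.087 × 10^-25 kg·m/s

Using the Heisenberg uncertainty principle:
ΔxΔp ≥ ℏ/2

With Δx ≈ L = 4.850e-10 m (the confinement size):
Δp_min = ℏ/(2Δx)
Δp_min = (1.055e-34 J·s) / (2 × 4.850e-10 m)
Δp_min = 1.087e-25 kg·m/s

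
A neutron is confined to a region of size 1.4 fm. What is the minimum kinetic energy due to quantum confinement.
2.643 MeV

Using the uncertainty principle:

1. Position uncertainty: Δx ≈ 1.400e-15 m
2. Minimum momentum uncertainty: Δp = ℏ/(2Δx) = 3.766e-20 kg·m/s
3. Minimum kinetic energy:
   KE = (Δp)²/(2m) = (3.766e-20)²/(2 × 1.675e-27 kg)
   KE = 4.235e-13 J = 2.643 MeV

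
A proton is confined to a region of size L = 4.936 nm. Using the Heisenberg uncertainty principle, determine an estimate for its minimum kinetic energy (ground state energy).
212.914 neV

Using the uncertainty principle to estimate ground state energy:

1. The position uncertainty is approximately the confinement size:
   Δx ≈ L = 4.936e-09 m

2. From ΔxΔp ≥ ℏ/2, the minimum momentum uncertainty is:
   Δp ≈ ℏ/(2L) = 1.068e-26 kg·m/s

3. The kinetic energy is approximately:
   KE ≈ (Δp)²/(2m) = (1.068e-26)²/(2 × 1.673e-27 kg)
   KE ≈ 3.411e-26 J = 212.914 neV

This is an order-of-magnitude estimate of the ground state energy.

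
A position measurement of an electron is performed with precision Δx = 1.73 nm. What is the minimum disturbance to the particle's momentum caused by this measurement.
3.048 × 10^-26 kg·m/s

The uncertainty principle implies that measuring position disturbs momentum:
ΔxΔp ≥ ℏ/2

When we measure position with precision Δx, we necessarily introduce a momentum uncertainty:
Δp ≥ ℏ/(2Δx)
Δp_min = (1.055e-34 J·s) / (2 × 1.730e-09 m)
Δp_min = 3.048e-26 kg·m/s

The more precisely we measure position, the greater the momentum disturbance.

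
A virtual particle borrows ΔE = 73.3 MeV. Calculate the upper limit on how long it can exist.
4.490 ys

Using the energy-time uncertainty principle:
ΔEΔt ≥ ℏ/2

For a virtual particle borrowing energy ΔE, the maximum lifetime is:
Δt_max = ℏ/(2ΔE)

Converting energy:
ΔE = 73.3 MeV = 1.174e-11 J

Δt_max = (1.055e-34 J·s) / (2 × 1.174e-11 J)
Δt_max = 4.490e-24 s = 4.490 ys

Virtual particles with higher borrowed energy exist for shorter times.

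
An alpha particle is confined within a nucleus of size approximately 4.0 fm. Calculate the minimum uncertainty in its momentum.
1.318 × 10^-20 kg·m/s

Using the Heisenberg uncertainty principle:
ΔxΔp ≥ ℏ/2

With Δx ≈ L = 4.000e-15 m (the confinement size):
Δp_min = ℏ/(2Δx)
Δp_min = (1.055e-34 J·s) / (2 × 4.000e-15 m)
Δp_min = 1.318e-20 kg·m/s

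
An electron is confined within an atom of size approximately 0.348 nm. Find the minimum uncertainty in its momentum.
1.515 × 10^-25 kg·m/s

Using the Heisenberg uncertainty principle:
ΔxΔp ≥ ℏ/2

With Δx ≈ L = 3.480e-10 m (the confinement size):
Δp_min = ℏ/(2Δx)
Δp_min = (1.055e-34 J·s) / (2 × 3.480e-10 m)
Δp_min = 1.515e-25 kg·m/s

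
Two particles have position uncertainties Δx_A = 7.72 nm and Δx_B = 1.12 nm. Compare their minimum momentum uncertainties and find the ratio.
Particle B has the larger minimum momentum uncertainty, by a factor of 6.89.

For each particle, the minimum momentum uncertainty is Δp_min = ℏ/(2Δx):

Particle A: Δp_A = ℏ/(2×7.720e-09 m) = 6.830e-27 kg·m/s
Particle B: Δp_B = ℏ/(2×1.120e-09 m) = 4.708e-26 kg·m/s

Ratio: Δp_B/Δp_A = 6.89

Since Δp_min ∝ 1/Δx, the particle with smaller position uncertainty (B) has larger momentum uncertainty.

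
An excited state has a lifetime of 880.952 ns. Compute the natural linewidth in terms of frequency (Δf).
90.331 kHz

Using the energy-time uncertainty principle and E = hf:
ΔEΔt ≥ ℏ/2
hΔf·Δt ≥ ℏ/2

The minimum frequency uncertainty is:
Δf = ℏ/(2hτ) = 1/(4πτ)
Δf = 1/(4π × 8.810e-07 s)
Δf = 9.033e+04 Hz = 90.331 kHz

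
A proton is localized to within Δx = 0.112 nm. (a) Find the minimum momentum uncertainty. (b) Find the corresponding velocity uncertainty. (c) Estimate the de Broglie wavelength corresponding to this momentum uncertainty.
(a) Δp_min = 4.708 × 10^-25 kg·m/s
(b) Δv_min = 281.469 m/s
(c) λ_dB = 1.407 nm

Step-by-step:

(a) From the uncertainty principle:
Δp_min = ℏ/(2Δx) = (1.055e-34 J·s)/(2 × 1.120e-10 m) = 4.708e-25 kg·m/s

(b) The velocity uncertainty:
Δv = Δp/m = (4.708e-25 kg·m/s)/(1.673e-27 kg) = 2.815e+02 m/s = 281.469 m/s

(c) The de Broglie wavelength for this momentum:
λ = h/p = (6.626e-34 J·s)/(4.708e-25 kg·m/s) = 1.407e-09 m = 1.407 nm

Note: The de Broglie wavelength is comparable to the localization size, as expected from wave-particle duality.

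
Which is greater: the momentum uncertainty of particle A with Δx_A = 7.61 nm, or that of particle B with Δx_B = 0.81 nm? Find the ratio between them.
Particle B has the larger minimum momentum uncertainty, by a factor of 9.40.

For each particle, the minimum momentum uncertainty is Δp_min = ℏ/(2Δx):

Particle A: Δp_A = ℏ/(2×7.610e-09 m) = 6.929e-27 kg·m/s
Particle B: Δp_B = ℏ/(2×8.100e-10 m) = 6.510e-26 kg·m/s

Ratio: Δp_B/Δp_A = 9.40

Since Δp_min ∝ 1/Δx, the particle with smaller position uncertainty (B) has larger momentum uncertainty.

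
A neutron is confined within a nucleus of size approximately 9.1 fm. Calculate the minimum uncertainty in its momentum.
5.794 × 10^-21 kg·m/s

Using the Heisenberg uncertainty principle:
ΔxΔp ≥ ℏ/2

With Δx ≈ L = 9.100e-15 m (the confinement size):
Δp_min = ℏ/(2Δx)
Δp_min = (1.055e-34 J·s) / (2 × 9.100e-15 m)
Δp_min = 5.794e-21 kg·m/s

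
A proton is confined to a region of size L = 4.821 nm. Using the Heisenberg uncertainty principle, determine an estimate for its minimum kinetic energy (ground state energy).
223.193 neV

Using the uncertainty principle to estimate ground state energy:

1. The position uncertainty is approximately the confinement size:
   Δx ≈ L = 4.821e-09 m

2. From ΔxΔp ≥ ℏ/2, the minimum momentum uncertainty is:
   Δp ≈ ℏ/(2L) = 1.094e-26 kg·m/s

3. The kinetic energy is approximately:
   KE ≈ (Δp)²/(2m) = (1.094e-26)²/(2 × 1.673e-27 kg)
   KE ≈ 3.576e-26 J = 223.193 neV

This is an order-of-magnitude estimate of the ground state energy.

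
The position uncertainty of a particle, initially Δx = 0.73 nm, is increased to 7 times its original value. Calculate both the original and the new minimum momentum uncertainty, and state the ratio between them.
Original Δp_min = 7.223 × 10^-26 kg·m/s; new Δp'_min = 1.032 × 10^-26 kg·m/s; ratio Δp'_min/Δp_min = 1/7.

From the uncertainty principle ΔxΔp ≥ ℏ/2, the minimum momentum uncertainty is Δp_min = ℏ/(2Δx).

Original (Δx = 0.73 nm = 7.300e-10 m):
Δp_min = (1.055e-34 J·s)/(2 × 7.300e-10 m) = 7.223e-26 kg·m/s

When Δx → 7Δx:
Δp'_min = ℏ/(2 × 7Δx) = (1/7) × ℏ/(2Δx) = (1/7) × Δp_min
Δp'_min = 1/7 × 7.223e-26 kg·m/s = 1.032e-26 kg·m/s

Since Δp_min ∝ 1/Δx, when Δx is increased to 7 times its original value, Δp_min decreases to 1/7 of its original value.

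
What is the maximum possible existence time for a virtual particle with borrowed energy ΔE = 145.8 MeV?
2.257 ys

Using the energy-time uncertainty principle:
ΔEΔt ≥ ℏ/2

For a virtual particle borrowing energy ΔE, the maximum lifetime is:
Δt_max = ℏ/(2ΔE)

Converting energy:
ΔE = 145.8 MeV = 2.336e-11 J

Δt_max = (1.055e-34 J·s) / (2 × 2.336e-11 J)
Δt_max = 2.257e-24 s = 2.257 ys

Virtual particles with higher borrowed energy exist for shorter times.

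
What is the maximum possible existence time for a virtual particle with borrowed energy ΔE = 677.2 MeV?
4.860 × 10^-25 s

Using the energy-time uncertainty principle:
ΔEΔt ≥ ℏ/2

For a virtual particle borrowing energy ΔE, the maximum lifetime is:
Δt_max = ℏ/(2ΔE)

Converting energy:
ΔE = 677.2 MeV = 1.085e-10 J

Δt_max = (1.055e-34 J·s) / (2 × 1.085e-10 J)
Δt_max = 4.860e-25 s = 4.860 × 10^-25 s

Virtual particles with higher borrowed energy exist for shorter times.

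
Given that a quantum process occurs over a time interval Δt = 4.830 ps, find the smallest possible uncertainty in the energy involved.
68.138 μeV

Using the energy-time uncertainty principle:
ΔEΔt ≥ ℏ/2

The minimum uncertainty in energy is:
ΔE_min = ℏ/(2Δt)
ΔE_min = (1.055e-34 J·s) / (2 × 4.830e-12 s)
ΔE_min = 1.092e-23 J = 68.138 μeV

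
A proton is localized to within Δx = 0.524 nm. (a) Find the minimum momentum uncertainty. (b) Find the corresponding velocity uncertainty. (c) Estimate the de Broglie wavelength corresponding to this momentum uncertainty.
(a) Δp_min = 1.006 × 10^-25 kg·m/s
(b) Δv_min = 60.161 m/s
(c) λ_dB = 6.585 nm

Step-by-step:

(a) From the uncertainty principle:
Δp_min = ℏ/(2Δx) = (1.055e-34 J·s)/(2 × 5.240e-10 m) = 1.006e-25 kg·m/s

(b) The velocity uncertainty:
Δv = Δp/m = (1.006e-25 kg·m/s)/(1.673e-27 kg) = 6.016e+01 m/s = 60.161 m/s

(c) The de Broglie wavelength for this momentum:
λ = h/p = (6.626e-34 J·s)/(1.006e-25 kg·m/s) = 6.585e-09 m = 6.585 nm

Note: The de Broglie wavelength is comparable to the localization size, as expected from wave-particle duality.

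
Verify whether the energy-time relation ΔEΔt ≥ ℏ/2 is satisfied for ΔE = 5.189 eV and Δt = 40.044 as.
No, it violates the uncertainty relation.

Calculate the product ΔEΔt:
ΔE = 5.189 eV = 8.314e-19 J
ΔEΔt = (8.314e-19 J) × (4.004e-17 s)
ΔEΔt = 3.329e-35 J·s

Compare to the minimum allowed value ℏ/2:
ℏ/2 = 5.273e-35 J·s

Since ΔEΔt = 3.329e-35 J·s < 5.273e-35 J·s = ℏ/2,
this violates the uncertainty relation.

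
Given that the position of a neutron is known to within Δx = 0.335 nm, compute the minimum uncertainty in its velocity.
93.973 m/s

Using the Heisenberg uncertainty principle and Δp = mΔv:
ΔxΔp ≥ ℏ/2
Δx(mΔv) ≥ ℏ/2

The minimum uncertainty in velocity is:
Δv_min = ℏ/(2mΔx)
Δv_min = (1.055e-34 J·s) / (2 × 1.675e-27 kg × 3.350e-10 m)
Δv_min = 9.397e+01 m/s = 93.973 m/s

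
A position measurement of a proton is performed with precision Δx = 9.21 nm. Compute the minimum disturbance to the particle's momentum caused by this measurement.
5.725 × 10^-27 kg·m/s

The uncertainty principle implies that measuring position disturbs momentum:
ΔxΔp ≥ ℏ/2

When we measure position with precision Δx, we necessarily introduce a momentum uncertainty:
Δp ≥ ℏ/(2Δx)
Δp_min = (1.055e-34 J·s) / (2 × 9.210e-09 m)
Δp_min = 5.725e-27 kg·m/s

The more precisely we measure position, the greater the momentum disturbance.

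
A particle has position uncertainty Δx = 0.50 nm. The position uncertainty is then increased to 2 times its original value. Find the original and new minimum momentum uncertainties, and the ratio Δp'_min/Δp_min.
Original Δp_min = 1.055 × 10^-25 kg·m/s; new Δp'_min = 5.273 × 10^-26 kg·m/s; ratio Δp'_min/Δp_min = 1/2.

From the uncertainty principle ΔxΔp ≥ ℏ/2, the minimum momentum uncertainty is Δp_min = ℏ/(2Δx).

Original (Δx = 0.50 nm = 5.000e-10 m):
Δp_min = (1.055e-34 J·s)/(2 × 5.000e-10 m) = 1.055e-25 kg·m/s

When Δx → 2Δx:
Δp'_min = ℏ/(2 × 2Δx) = (1/2) × ℏ/(2Δx) = (1/2) × Δp_min
Δp'_min = 1/2 × 1.055e-25 kg·m/s = 5.273e-26 kg·m/s

Since Δp_min ∝ 1/Δx, when Δx is increased to 2 times its original value, Δp_min decreases to 1/2 of its original value.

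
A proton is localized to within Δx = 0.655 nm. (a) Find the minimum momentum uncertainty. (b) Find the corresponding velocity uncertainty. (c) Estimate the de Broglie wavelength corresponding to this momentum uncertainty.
(a) Δp_min = 8.050 × 10^-26 kg·m/s
(b) Δv_min = 48.129 m/s
(c) λ_dB = 8.231 nm

Step-by-step:

(a) From the uncertainty principle:
Δp_min = ℏ/(2Δx) = (1.055e-34 J·s)/(2 × 6.550e-10 m) = 8.050e-26 kg·m/s

(b) The velocity uncertainty:
Δv = Δp/m = (8.050e-26 kg·m/s)/(1.673e-27 kg) = 4.813e+01 m/s = 48.129 m/s

(c) The de Broglie wavelength for this momentum:
λ = h/p = (6.626e-34 J·s)/(8.050e-26 kg·m/s) = 8.231e-09 m = 8.231 nm

Note: The de Broglie wavelength is comparable to the localization size, as expected from wave-particle duality.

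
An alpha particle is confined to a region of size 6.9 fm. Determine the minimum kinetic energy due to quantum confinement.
27.427 keV

Using the uncertainty principle:

1. Position uncertainty: Δx ≈ 6.900e-15 m
2. Minimum momentum uncertainty: Δp = ℏ/(2Δx) = 7.642e-21 kg·m/s
3. Minimum kinetic energy:
   KE = (Δp)²/(2m) = (7.642e-21)²/(2 × 6.645e-27 kg)
   KE = 4.394e-15 J = 27.427 keV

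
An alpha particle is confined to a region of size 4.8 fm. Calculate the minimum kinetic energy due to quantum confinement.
56.676 keV

Using the uncertainty principle:

1. Position uncertainty: Δx ≈ 4.800e-15 m
2. Minimum momentum uncertainty: Δp = ℏ/(2Δx) = 1.099e-20 kg·m/s
3. Minimum kinetic energy:
   KE = (Δp)²/(2m) = (1.099e-20)²/(2 × 6.645e-27 kg)
   KE = 9.080e-15 J = 56.676 keV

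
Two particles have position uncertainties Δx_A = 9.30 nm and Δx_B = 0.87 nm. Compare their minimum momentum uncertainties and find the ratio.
Particle B has the larger minimum momentum uncertainty, by a factor of 10.69.

For each particle, the minimum momentum uncertainty is Δp_min = ℏ/(2Δx):

Particle A: Δp_A = ℏ/(2×9.300e-09 m) = 5.670e-27 kg·m/s
Particle B: Δp_B = ℏ/(2×8.700e-10 m) = 6.061e-26 kg·m/s

Ratio: Δp_B/Δp_A = 10.69

Since Δp_min ∝ 1/Δx, the particle with smaller position uncertainty (B) has larger momentum uncertainty.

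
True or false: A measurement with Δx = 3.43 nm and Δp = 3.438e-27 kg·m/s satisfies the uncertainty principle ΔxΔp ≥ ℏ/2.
No, it violates the uncertainty principle (impossible measurement).

Calculate the product ΔxΔp:
ΔxΔp = (3.430e-09 m) × (3.438e-27 kg·m/s)
ΔxΔp = 1.179e-35 J·s

Compare to the minimum allowed value ℏ/2:
ℏ/2 = 5.273e-35 J·s

Since ΔxΔp = 1.179e-35 J·s < 5.273e-35 J·s = ℏ/2,
the measurement violates the uncertainty principle.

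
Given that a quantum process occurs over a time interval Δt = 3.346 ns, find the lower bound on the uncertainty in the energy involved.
98.358 neV

Using the energy-time uncertainty principle:
ΔEΔt ≥ ℏ/2

The minimum uncertainty in energy is:
ΔE_min = ℏ/(2Δt)
ΔE_min = (1.055e-34 J·s) / (2 × 3.346e-09 s)
ΔE_min = 1.576e-26 J = 98.358 neV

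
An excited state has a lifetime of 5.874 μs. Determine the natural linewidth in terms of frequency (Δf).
13.547 kHz

Using the energy-time uncertainty principle and E = hf:
ΔEΔt ≥ ℏ/2
hΔf·Δt ≥ ℏ/2

The minimum frequency uncertainty is:
Δf = ℏ/(2hτ) = 1/(4πτ)
Δf = 1/(4π × 5.874e-06 s)
Δf = 1.355e+04 Hz = 13.547 kHz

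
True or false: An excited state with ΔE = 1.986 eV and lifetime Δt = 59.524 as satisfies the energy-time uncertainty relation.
No, it violates the uncertainty relation.

Calculate the product ΔEΔt:
ΔE = 1.986 eV = 3.182e-19 J
ΔEΔt = (3.182e-19 J) × (5.952e-17 s)
ΔEΔt = 1.894e-35 J·s

Compare to the minimum allowed value ℏ/2:
ℏ/2 = 5.273e-35 J·s

Since ΔEΔt = 1.894e-35 J·s < 5.273e-35 J·s = ℏ/2,
this violates the uncertainty relation.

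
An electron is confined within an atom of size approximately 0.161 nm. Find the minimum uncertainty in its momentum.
3.275 × 10^-25 kg·m/s

Using the Heisenberg uncertainty principle:
ΔxΔp ≥ ℏ/2

With Δx ≈ L = 1.610e-10 m (the confinement size):
Δp_min = ℏ/(2Δx)
Δp_min = (1.055e-34 J·s) / (2 × 1.610e-10 m)
Δp_min = 3.275e-25 kg·m/s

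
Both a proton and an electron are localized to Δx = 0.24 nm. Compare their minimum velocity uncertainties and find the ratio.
The electron has the larger minimum velocity uncertainty, by a ratio of 1836.2.

For both particles, Δp_min = ℏ/(2Δx) = 2.197e-25 kg·m/s (same for both).

The velocity uncertainty is Δv = Δp/m:
- proton: Δv = 2.197e-25 / 1.673e-27 = 1.314e+02 m/s = 131.352 m/s
- electron: Δv = 2.197e-25 / 9.109e-31 = 2.412e+05 m/s = 241.183 km/s

Ratio: 2.412e+05 / 1.314e+02 = 1836.2

The lighter particle has larger velocity uncertainty because Δv ∝ 1/m.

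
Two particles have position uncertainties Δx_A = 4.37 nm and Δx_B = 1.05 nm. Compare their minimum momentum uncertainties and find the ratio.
Particle B has the larger minimum momentum uncertainty, by a factor of 4.16.

For each particle, the minimum momentum uncertainty is Δp_min = ℏ/(2Δx):

Particle A: Δp_A = ℏ/(2×4.370e-09 m) = 1.207e-26 kg·m/s
Particle B: Δp_B = ℏ/(2×1.050e-09 m) = 5.022e-26 kg·m/s

Ratio: Δp_B/Δp_A = 4.16

Since Δp_min ∝ 1/Δx, the particle with smaller position uncertainty (B) has larger momentum uncertainty.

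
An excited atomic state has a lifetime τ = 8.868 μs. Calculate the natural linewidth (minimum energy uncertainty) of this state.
37.112 peV

Using the energy-time uncertainty principle:
ΔEΔt ≥ ℏ/2

The lifetime τ represents the time uncertainty Δt.
The natural linewidth (minimum energy uncertainty) is:

ΔE = ℏ/(2τ)
ΔE = (1.055e-34 J·s) / (2 × 8.868e-06 s)
ΔE = 5.946e-30 J = 37.112 peV

This natural linewidth limits the precision of spectroscopic measurements.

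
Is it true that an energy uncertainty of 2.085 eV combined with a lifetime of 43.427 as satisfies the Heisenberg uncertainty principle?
No, it violates the uncertainty relation.

Calculate the product ΔEΔt:
ΔE = 2.085 eV = 3.341e-19 J
ΔEΔt = (3.341e-19 J) × (4.343e-17 s)
ΔEΔt = 1.451e-35 J·s

Compare to the minimum allowed value ℏ/2:
ℏ/2 = 5.273e-35 J·s

Since ΔEΔt = 1.451e-35 J·s < 5.273e-35 J·s = ℏ/2,
this violates the uncertainty relation.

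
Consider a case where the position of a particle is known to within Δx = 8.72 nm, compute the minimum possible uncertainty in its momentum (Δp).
6.047 × 10^-27 kg·m/s

Using the Heisenberg uncertainty principle:
ΔxΔp ≥ ℏ/2

The minimum uncertainty in momentum is:
Δp_min = ℏ/(2Δx)
Δp_min = (1.055e-34 J·s) / (2 × 8.720e-09 m)
Δp_min = 6.047e-27 kg·m/s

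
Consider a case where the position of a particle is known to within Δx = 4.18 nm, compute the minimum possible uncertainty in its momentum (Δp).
1.261 × 10^-26 kg·m/s

Using the Heisenberg uncertainty principle:
ΔxΔp ≥ ℏ/2

The minimum uncertainty in momentum is:
Δp_min = ℏ/(2Δx)
Δp_min = (1.055e-34 J·s) / (2 × 4.180e-09 m)
Δp_min = 1.261e-26 kg·m/s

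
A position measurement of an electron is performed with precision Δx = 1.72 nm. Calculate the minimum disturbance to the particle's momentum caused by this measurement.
3.066 × 10^-26 kg·m/s

The uncertainty principle implies that measuring position disturbs momentum:
ΔxΔp ≥ ℏ/2

When we measure position with precision Δx, we necessarily introduce a momentum uncertainty:
Δp ≥ ℏ/(2Δx)
Δp_min = (1.055e-34 J·s) / (2 × 1.720e-09 m)
Δp_min = 3.066e-26 kg·m/s

The more precisely we measure position, the greater the momentum disturbance.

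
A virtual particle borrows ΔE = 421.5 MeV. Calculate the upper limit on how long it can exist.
7.808 × 10^-25 s

Using the energy-time uncertainty principle:
ΔEΔt ≥ ℏ/2

For a virtual particle borrowing energy ΔE, the maximum lifetime is:
Δt_max = ℏ/(2ΔE)

Converting energy:
ΔE = 421.5 MeV = 6.753e-11 J

Δt_max = (1.055e-34 J·s) / (2 × 6.753e-11 J)
Δt_max = 7.808e-25 s = 7.808 × 10^-25 s

Virtual particles with higher borrowed energy exist for shorter times.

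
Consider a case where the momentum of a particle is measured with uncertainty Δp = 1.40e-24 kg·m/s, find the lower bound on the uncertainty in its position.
37.663 pm

Using the Heisenberg uncertainty principle:
ΔxΔp ≥ ℏ/2

The minimum uncertainty in position is:
Δx_min = ℏ/(2Δp)
Δx_min = (1.055e-34 J·s) / (2 × 1.400e-24 kg·m/s)
Δx_min = 3.766e-11 m = 37.663 pm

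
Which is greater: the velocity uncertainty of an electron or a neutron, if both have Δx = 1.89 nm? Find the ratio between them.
The electron has the larger minimum velocity uncertainty, by a ratio of 1838.7.

For both particles, Δp_min = ℏ/(2Δx) = 2.790e-26 kg·m/s (same for both).

The velocity uncertainty is Δv = Δp/m:
- electron: Δv = 2.790e-26 / 9.109e-31 = 3.063e+04 m/s = 30.626 km/s
- neutron: Δv = 2.790e-26 / 1.675e-27 = 1.666e+01 m/s = 16.657 m/s

Ratio: 3.063e+04 / 1.666e+01 = 1838.7

The lighter particle has larger velocity uncertainty because Δv ∝ 1/m.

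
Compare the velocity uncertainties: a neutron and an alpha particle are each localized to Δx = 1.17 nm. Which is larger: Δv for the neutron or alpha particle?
The neutron has the larger minimum velocity uncertainty, by a ratio of 4.0.

For both particles, Δp_min = ℏ/(2Δx) = 4.507e-26 kg·m/s (same for both).

The velocity uncertainty is Δv = Δp/m:
- neutron: Δv = 4.507e-26 / 1.675e-27 = 2.691e+01 m/s = 26.907 m/s
- alpha particle: Δv = 4.507e-26 / 6.645e-27 = 6.782e+00 m/s = 6.782 m/s

Ratio: 2.691e+01 / 6.782e+00 = 4.0

The lighter particle has larger velocity uncertainty because Δv ∝ 1/m.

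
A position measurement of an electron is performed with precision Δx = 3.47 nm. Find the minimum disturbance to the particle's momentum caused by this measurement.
1.520 × 10^-26 kg·m/s

The uncertainty principle implies that measuring position disturbs momentum:
ΔxΔp ≥ ℏ/2

When we measure position with precision Δx, we necessarily introduce a momentum uncertainty:
Δp ≥ ℏ/(2Δx)
Δp_min = (1.055e-34 J·s) / (2 × 3.470e-09 m)
Δp_min = 1.520e-26 kg·m/s

The more precisely we measure position, the greater the momentum disturbance.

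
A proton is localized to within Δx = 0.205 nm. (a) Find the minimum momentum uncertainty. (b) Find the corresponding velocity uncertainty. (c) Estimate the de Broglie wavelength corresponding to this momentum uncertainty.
(a) Δp_min = 2.572 × 10^-25 kg·m/s
(b) Δv_min = 153.778 m/s
(c) λ_dB = 2.576 nm

Step-by-step:

(a) From the uncertainty principle:
Δp_min = ℏ/(2Δx) = (1.055e-34 J·s)/(2 × 2.050e-10 m) = 2.572e-25 kg·m/s

(b) The velocity uncertainty:
Δv = Δp/m = (2.572e-25 kg·m/s)/(1.673e-27 kg) = 1.538e+02 m/s = 153.778 m/s

(c) The de Broglie wavelength for this momentum:
λ = h/p = (6.626e-34 J·s)/(2.572e-25 kg·m/s) = 2.576e-09 m = 2.576 nm

Note: The de Broglie wavelength is comparable to the localization size, as expected from wave-particle duality.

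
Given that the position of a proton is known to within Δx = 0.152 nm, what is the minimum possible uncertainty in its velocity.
207.398 m/s

Using the Heisenberg uncertainty principle and Δp = mΔv:
ΔxΔp ≥ ℏ/2
Δx(mΔv) ≥ ℏ/2

The minimum uncertainty in velocity is:
Δv_min = ℏ/(2mΔx)
Δv_min = (1.055e-34 J·s) / (2 × 1.673e-27 kg × 1.520e-10 m)
Δv_min = 2.074e+02 m/s = 207.398 m/s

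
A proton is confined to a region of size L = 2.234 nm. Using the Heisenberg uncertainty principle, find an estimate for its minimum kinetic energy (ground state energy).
1.039 μeV

Using the uncertainty principle to estimate ground state energy:

1. The position uncertainty is approximately the confinement size:
   Δx ≈ L = 2.234e-09 m

2. From ΔxΔp ≥ ℏ/2, the minimum momentum uncertainty is:
   Δp ≈ ℏ/(2L) = 2.360e-26 kg·m/s

3. The kinetic energy is approximately:
   KE ≈ (Δp)²/(2m) = (2.360e-26)²/(2 × 1.673e-27 kg)
   KE ≈ 1.665e-25 J = 1.039 μeV

This is an order-of-magnitude estimate of the ground state energy.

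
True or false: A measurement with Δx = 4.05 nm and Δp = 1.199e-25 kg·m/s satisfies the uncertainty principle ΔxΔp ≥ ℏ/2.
Yes, it satisfies the uncertainty principle.

Calculate the product ΔxΔp:
ΔxΔp = (4.050e-09 m) × (1.199e-25 kg·m/s)
ΔxΔp = 4.856e-34 J·s

Compare to the minimum allowed value ℏ/2:
ℏ/2 = 5.273e-35 J·s

Since ΔxΔp = 4.856e-34 J·s ≥ 5.273e-35 J·s = ℏ/2,
the measurement satisfies the uncertainty principle.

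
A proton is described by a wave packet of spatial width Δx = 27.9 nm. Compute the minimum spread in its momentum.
1.890 × 10^-27 kg·m/s

For a wave packet, the spatial width Δx and momentum spread Δp are related by the uncertainty principle:
ΔxΔp ≥ ℏ/2

The minimum momentum spread is:
Δp_min = ℏ/(2Δx)
Δp_min = (1.055e-34 J·s) / (2 × 2.790e-08 m)
Δp_min = 1.890e-27 kg·m/s

A wave packet cannot have both a well-defined position and well-defined momentum.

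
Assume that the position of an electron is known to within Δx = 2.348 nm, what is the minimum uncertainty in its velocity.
24.652 km/s

Using the Heisenberg uncertainty principle and Δp = mΔv:
ΔxΔp ≥ ℏ/2
Δx(mΔv) ≥ ℏ/2

The minimum uncertainty in velocity is:
Δv_min = ℏ/(2mΔx)
Δv_min = (1.055e-34 J·s) / (2 × 9.109e-31 kg × 2.348e-09 m)
Δv_min = 2.465e+04 m/s = 24.652 km/s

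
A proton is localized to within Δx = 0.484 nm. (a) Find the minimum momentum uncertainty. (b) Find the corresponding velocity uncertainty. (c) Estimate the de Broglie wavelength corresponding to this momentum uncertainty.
(a) Δp_min = 1.089 × 10^-25 kg·m/s
(b) Δv_min = 65.133 m/s
(c) λ_dB = 6.082 nm

Step-by-step:

(a) From the uncertainty principle:
Δp_min = ℏ/(2Δx) = (1.055e-34 J·s)/(2 × 4.840e-10 m) = 1.089e-25 kg·m/s

(b) The velocity uncertainty:
Δv = Δp/m = (1.089e-25 kg·m/s)/(1.673e-27 kg) = 6.513e+01 m/s = 65.133 m/s

(c) The de Broglie wavelength for this momentum:
λ = h/p = (6.626e-34 J·s)/(1.089e-25 kg·m/s) = 6.082e-09 m = 6.082 nm

Note: The de Broglie wavelength is comparable to the localization size, as expected from wave-particle duality.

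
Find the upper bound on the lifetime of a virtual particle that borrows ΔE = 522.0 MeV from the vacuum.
6.305 × 10^-25 s

Using the energy-time uncertainty principle:
ΔEΔt ≥ ℏ/2

For a virtual particle borrowing energy ΔE, the maximum lifetime is:
Δt_max = ℏ/(2ΔE)

Converting energy:
ΔE = 522.0 MeV = 8.363e-11 J

Δt_max = (1.055e-34 J·s) / (2 × 8.363e-11 J)
Δt_max = 6.305e-25 s = 6.305 × 10^-25 s

Virtual particles with higher borrowed energy exist for shorter times.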